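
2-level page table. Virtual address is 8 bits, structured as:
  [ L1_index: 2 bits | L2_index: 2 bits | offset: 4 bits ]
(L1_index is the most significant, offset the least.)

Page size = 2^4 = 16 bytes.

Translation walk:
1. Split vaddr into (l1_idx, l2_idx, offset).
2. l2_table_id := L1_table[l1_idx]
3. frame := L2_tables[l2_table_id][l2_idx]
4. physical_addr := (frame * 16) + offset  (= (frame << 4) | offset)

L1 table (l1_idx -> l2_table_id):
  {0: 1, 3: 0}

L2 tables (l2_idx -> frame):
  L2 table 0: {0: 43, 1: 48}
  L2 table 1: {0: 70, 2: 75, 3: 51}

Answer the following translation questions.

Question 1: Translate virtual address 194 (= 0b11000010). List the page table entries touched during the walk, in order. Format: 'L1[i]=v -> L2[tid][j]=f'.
vaddr = 194 = 0b11000010
Split: l1_idx=3, l2_idx=0, offset=2

Answer: L1[3]=0 -> L2[0][0]=43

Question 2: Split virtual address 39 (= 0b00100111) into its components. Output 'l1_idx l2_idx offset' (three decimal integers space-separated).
Answer: 0 2 7

Derivation:
vaddr = 39 = 0b00100111
  top 2 bits -> l1_idx = 0
  next 2 bits -> l2_idx = 2
  bottom 4 bits -> offset = 7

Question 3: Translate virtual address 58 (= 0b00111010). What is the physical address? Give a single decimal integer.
vaddr = 58 = 0b00111010
Split: l1_idx=0, l2_idx=3, offset=10
L1[0] = 1
L2[1][3] = 51
paddr = 51 * 16 + 10 = 826

Answer: 826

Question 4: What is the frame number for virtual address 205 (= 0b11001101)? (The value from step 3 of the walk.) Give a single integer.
Answer: 43

Derivation:
vaddr = 205: l1_idx=3, l2_idx=0
L1[3] = 0; L2[0][0] = 43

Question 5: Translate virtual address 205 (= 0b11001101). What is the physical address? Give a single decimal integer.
vaddr = 205 = 0b11001101
Split: l1_idx=3, l2_idx=0, offset=13
L1[3] = 0
L2[0][0] = 43
paddr = 43 * 16 + 13 = 701

Answer: 701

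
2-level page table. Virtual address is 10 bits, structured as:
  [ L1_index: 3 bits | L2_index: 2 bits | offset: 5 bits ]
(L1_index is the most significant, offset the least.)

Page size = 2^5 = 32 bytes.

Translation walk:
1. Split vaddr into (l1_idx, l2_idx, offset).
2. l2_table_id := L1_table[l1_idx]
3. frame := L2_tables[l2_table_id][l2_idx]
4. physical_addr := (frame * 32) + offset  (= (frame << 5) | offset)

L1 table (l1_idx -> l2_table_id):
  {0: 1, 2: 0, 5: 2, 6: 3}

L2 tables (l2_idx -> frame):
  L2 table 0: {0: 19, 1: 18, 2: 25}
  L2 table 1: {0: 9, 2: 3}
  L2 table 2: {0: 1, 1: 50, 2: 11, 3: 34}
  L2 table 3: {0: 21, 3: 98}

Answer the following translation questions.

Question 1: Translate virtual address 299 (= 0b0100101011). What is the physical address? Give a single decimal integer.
Answer: 587

Derivation:
vaddr = 299 = 0b0100101011
Split: l1_idx=2, l2_idx=1, offset=11
L1[2] = 0
L2[0][1] = 18
paddr = 18 * 32 + 11 = 587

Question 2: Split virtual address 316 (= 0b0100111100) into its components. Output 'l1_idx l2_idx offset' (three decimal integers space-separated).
Answer: 2 1 28

Derivation:
vaddr = 316 = 0b0100111100
  top 3 bits -> l1_idx = 2
  next 2 bits -> l2_idx = 1
  bottom 5 bits -> offset = 28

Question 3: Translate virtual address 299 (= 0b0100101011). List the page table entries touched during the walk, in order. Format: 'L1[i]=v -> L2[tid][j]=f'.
vaddr = 299 = 0b0100101011
Split: l1_idx=2, l2_idx=1, offset=11

Answer: L1[2]=0 -> L2[0][1]=18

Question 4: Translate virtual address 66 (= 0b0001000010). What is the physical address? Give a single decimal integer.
Answer: 98

Derivation:
vaddr = 66 = 0b0001000010
Split: l1_idx=0, l2_idx=2, offset=2
L1[0] = 1
L2[1][2] = 3
paddr = 3 * 32 + 2 = 98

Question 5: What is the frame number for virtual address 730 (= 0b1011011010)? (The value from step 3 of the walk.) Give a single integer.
Answer: 11

Derivation:
vaddr = 730: l1_idx=5, l2_idx=2
L1[5] = 2; L2[2][2] = 11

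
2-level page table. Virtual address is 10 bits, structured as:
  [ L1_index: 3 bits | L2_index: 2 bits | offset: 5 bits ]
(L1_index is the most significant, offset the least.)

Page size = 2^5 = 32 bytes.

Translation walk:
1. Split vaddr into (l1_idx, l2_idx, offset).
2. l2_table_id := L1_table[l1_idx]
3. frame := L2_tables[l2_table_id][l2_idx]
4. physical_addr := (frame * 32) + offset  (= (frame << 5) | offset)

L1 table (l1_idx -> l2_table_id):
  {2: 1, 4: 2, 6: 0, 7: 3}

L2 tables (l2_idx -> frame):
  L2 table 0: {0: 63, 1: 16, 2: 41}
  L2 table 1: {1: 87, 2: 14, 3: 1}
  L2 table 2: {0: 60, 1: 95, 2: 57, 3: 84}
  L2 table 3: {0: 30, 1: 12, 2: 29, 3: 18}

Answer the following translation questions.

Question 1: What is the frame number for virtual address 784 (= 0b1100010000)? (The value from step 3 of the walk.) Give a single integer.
Answer: 63

Derivation:
vaddr = 784: l1_idx=6, l2_idx=0
L1[6] = 0; L2[0][0] = 63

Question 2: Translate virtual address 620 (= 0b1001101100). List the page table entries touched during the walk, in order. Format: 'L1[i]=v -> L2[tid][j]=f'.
Answer: L1[4]=2 -> L2[2][3]=84

Derivation:
vaddr = 620 = 0b1001101100
Split: l1_idx=4, l2_idx=3, offset=12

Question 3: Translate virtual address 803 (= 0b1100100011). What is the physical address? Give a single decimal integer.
Answer: 515

Derivation:
vaddr = 803 = 0b1100100011
Split: l1_idx=6, l2_idx=1, offset=3
L1[6] = 0
L2[0][1] = 16
paddr = 16 * 32 + 3 = 515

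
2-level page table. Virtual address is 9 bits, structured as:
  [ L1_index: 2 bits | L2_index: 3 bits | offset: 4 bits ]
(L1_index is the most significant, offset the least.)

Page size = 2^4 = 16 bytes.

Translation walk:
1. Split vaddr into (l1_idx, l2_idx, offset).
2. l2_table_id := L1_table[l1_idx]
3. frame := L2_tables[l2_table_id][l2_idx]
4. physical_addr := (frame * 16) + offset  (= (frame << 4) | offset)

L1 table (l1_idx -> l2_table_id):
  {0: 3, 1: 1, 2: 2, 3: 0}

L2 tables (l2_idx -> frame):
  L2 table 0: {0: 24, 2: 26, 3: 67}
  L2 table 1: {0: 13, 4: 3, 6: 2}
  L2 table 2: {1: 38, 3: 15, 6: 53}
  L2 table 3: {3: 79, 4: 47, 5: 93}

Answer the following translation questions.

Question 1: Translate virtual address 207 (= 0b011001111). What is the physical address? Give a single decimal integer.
Answer: 63

Derivation:
vaddr = 207 = 0b011001111
Split: l1_idx=1, l2_idx=4, offset=15
L1[1] = 1
L2[1][4] = 3
paddr = 3 * 16 + 15 = 63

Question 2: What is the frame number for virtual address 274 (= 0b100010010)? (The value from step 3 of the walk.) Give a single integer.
vaddr = 274: l1_idx=2, l2_idx=1
L1[2] = 2; L2[2][1] = 38

Answer: 38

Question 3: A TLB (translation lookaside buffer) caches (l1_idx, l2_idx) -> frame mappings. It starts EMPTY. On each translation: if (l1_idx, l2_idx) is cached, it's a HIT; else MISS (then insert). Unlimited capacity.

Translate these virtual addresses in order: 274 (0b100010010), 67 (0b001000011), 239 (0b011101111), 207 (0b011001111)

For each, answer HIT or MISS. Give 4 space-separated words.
Answer: MISS MISS MISS MISS

Derivation:
vaddr=274: (2,1) not in TLB -> MISS, insert
vaddr=67: (0,4) not in TLB -> MISS, insert
vaddr=239: (1,6) not in TLB -> MISS, insert
vaddr=207: (1,4) not in TLB -> MISS, insert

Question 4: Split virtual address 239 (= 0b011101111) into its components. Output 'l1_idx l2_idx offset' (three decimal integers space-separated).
vaddr = 239 = 0b011101111
  top 2 bits -> l1_idx = 1
  next 3 bits -> l2_idx = 6
  bottom 4 bits -> offset = 15

Answer: 1 6 15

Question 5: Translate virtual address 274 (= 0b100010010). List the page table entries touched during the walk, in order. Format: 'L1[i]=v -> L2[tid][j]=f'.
Answer: L1[2]=2 -> L2[2][1]=38

Derivation:
vaddr = 274 = 0b100010010
Split: l1_idx=2, l2_idx=1, offset=2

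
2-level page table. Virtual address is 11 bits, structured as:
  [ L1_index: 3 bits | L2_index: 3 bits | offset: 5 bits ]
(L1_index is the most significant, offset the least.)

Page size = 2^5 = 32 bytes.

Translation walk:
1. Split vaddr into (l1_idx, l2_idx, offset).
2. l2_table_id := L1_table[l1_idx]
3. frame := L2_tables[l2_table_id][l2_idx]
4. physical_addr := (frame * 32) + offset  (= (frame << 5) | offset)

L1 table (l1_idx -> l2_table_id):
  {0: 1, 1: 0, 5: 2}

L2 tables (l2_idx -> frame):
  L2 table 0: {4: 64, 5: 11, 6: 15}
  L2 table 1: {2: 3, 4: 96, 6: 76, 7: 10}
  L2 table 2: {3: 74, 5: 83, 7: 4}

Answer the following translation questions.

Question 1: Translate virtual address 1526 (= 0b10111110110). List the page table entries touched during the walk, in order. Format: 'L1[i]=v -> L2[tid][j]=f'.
Answer: L1[5]=2 -> L2[2][7]=4

Derivation:
vaddr = 1526 = 0b10111110110
Split: l1_idx=5, l2_idx=7, offset=22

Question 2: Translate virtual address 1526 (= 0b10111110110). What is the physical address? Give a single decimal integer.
Answer: 150

Derivation:
vaddr = 1526 = 0b10111110110
Split: l1_idx=5, l2_idx=7, offset=22
L1[5] = 2
L2[2][7] = 4
paddr = 4 * 32 + 22 = 150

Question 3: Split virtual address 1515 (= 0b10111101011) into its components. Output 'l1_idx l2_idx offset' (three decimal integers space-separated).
vaddr = 1515 = 0b10111101011
  top 3 bits -> l1_idx = 5
  next 3 bits -> l2_idx = 7
  bottom 5 bits -> offset = 11

Answer: 5 7 11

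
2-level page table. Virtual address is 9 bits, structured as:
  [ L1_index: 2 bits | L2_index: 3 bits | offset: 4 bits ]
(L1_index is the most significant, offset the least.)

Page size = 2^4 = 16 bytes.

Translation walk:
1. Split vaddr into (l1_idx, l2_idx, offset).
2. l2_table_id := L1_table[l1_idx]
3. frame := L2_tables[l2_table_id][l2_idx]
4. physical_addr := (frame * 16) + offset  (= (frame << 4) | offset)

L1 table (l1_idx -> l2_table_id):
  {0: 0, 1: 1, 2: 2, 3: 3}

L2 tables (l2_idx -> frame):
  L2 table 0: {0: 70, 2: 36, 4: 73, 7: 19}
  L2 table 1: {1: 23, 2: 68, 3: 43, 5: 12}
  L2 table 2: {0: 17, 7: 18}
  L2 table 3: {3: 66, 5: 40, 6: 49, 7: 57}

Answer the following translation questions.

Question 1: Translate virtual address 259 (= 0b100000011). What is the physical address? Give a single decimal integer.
Answer: 275

Derivation:
vaddr = 259 = 0b100000011
Split: l1_idx=2, l2_idx=0, offset=3
L1[2] = 2
L2[2][0] = 17
paddr = 17 * 16 + 3 = 275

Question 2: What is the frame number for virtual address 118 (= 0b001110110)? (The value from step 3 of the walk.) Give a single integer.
Answer: 19

Derivation:
vaddr = 118: l1_idx=0, l2_idx=7
L1[0] = 0; L2[0][7] = 19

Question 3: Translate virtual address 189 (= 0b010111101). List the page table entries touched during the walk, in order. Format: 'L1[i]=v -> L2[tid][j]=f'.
Answer: L1[1]=1 -> L2[1][3]=43

Derivation:
vaddr = 189 = 0b010111101
Split: l1_idx=1, l2_idx=3, offset=13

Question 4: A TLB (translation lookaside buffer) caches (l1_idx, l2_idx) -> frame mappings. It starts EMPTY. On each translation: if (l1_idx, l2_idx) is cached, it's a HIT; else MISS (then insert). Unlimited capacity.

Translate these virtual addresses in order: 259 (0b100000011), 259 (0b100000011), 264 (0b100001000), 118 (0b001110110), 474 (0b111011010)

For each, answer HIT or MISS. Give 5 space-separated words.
vaddr=259: (2,0) not in TLB -> MISS, insert
vaddr=259: (2,0) in TLB -> HIT
vaddr=264: (2,0) in TLB -> HIT
vaddr=118: (0,7) not in TLB -> MISS, insert
vaddr=474: (3,5) not in TLB -> MISS, insert

Answer: MISS HIT HIT MISS MISS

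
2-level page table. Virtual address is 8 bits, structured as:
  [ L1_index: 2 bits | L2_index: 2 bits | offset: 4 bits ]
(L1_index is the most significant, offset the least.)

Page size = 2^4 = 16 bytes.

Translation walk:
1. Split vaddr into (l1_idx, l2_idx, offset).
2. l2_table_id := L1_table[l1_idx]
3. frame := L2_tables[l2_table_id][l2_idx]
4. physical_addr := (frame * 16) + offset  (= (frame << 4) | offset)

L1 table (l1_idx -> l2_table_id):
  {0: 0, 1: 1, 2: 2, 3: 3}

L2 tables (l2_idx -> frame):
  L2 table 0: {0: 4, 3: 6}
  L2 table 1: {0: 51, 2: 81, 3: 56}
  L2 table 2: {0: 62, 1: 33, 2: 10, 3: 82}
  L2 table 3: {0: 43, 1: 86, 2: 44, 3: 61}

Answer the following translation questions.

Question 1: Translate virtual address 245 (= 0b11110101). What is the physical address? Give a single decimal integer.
vaddr = 245 = 0b11110101
Split: l1_idx=3, l2_idx=3, offset=5
L1[3] = 3
L2[3][3] = 61
paddr = 61 * 16 + 5 = 981

Answer: 981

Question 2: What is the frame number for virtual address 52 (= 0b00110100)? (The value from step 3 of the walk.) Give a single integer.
Answer: 6

Derivation:
vaddr = 52: l1_idx=0, l2_idx=3
L1[0] = 0; L2[0][3] = 6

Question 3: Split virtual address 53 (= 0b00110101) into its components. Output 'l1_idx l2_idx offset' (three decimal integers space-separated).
vaddr = 53 = 0b00110101
  top 2 bits -> l1_idx = 0
  next 2 bits -> l2_idx = 3
  bottom 4 bits -> offset = 5

Answer: 0 3 5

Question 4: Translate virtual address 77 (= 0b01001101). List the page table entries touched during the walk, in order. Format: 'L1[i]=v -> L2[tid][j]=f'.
Answer: L1[1]=1 -> L2[1][0]=51

Derivation:
vaddr = 77 = 0b01001101
Split: l1_idx=1, l2_idx=0, offset=13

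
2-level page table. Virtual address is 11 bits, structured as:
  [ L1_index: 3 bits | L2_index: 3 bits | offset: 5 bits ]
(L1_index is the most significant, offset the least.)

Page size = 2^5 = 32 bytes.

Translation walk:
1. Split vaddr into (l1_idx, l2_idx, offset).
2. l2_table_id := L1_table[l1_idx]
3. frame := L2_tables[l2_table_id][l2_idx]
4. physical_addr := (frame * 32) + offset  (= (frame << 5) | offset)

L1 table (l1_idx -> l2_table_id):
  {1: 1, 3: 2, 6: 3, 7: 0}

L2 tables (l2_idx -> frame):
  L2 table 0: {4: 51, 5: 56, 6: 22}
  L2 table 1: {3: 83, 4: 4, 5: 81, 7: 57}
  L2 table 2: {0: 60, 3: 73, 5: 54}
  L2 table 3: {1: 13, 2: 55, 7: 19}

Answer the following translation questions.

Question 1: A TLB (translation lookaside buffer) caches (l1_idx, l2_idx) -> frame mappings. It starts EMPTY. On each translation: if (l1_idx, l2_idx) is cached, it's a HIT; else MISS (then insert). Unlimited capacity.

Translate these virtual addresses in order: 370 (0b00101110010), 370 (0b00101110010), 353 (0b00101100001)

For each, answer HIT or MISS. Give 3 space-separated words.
Answer: MISS HIT HIT

Derivation:
vaddr=370: (1,3) not in TLB -> MISS, insert
vaddr=370: (1,3) in TLB -> HIT
vaddr=353: (1,3) in TLB -> HIT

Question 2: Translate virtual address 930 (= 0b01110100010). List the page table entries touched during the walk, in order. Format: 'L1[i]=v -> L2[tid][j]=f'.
vaddr = 930 = 0b01110100010
Split: l1_idx=3, l2_idx=5, offset=2

Answer: L1[3]=2 -> L2[2][5]=54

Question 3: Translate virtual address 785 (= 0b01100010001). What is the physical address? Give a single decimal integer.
vaddr = 785 = 0b01100010001
Split: l1_idx=3, l2_idx=0, offset=17
L1[3] = 2
L2[2][0] = 60
paddr = 60 * 32 + 17 = 1937

Answer: 1937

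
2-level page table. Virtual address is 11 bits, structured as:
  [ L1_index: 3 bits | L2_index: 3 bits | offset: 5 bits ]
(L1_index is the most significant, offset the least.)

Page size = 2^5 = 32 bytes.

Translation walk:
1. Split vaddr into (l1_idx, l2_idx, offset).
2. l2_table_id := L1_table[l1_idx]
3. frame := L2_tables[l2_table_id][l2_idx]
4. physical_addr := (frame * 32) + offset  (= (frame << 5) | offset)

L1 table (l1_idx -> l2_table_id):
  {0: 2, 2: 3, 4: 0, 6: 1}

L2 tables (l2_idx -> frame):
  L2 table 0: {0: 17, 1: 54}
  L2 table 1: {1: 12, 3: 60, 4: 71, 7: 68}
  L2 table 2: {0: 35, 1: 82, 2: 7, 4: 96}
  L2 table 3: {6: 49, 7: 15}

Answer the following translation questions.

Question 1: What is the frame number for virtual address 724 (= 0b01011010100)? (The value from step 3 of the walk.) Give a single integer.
Answer: 49

Derivation:
vaddr = 724: l1_idx=2, l2_idx=6
L1[2] = 3; L2[3][6] = 49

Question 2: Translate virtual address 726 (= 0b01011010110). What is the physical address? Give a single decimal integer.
vaddr = 726 = 0b01011010110
Split: l1_idx=2, l2_idx=6, offset=22
L1[2] = 3
L2[3][6] = 49
paddr = 49 * 32 + 22 = 1590

Answer: 1590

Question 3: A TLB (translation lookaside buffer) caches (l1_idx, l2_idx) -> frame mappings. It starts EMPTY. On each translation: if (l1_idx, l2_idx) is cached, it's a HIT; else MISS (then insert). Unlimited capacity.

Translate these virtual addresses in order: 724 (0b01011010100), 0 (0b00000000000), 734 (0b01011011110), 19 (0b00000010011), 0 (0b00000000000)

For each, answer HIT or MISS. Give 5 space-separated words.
Answer: MISS MISS HIT HIT HIT

Derivation:
vaddr=724: (2,6) not in TLB -> MISS, insert
vaddr=0: (0,0) not in TLB -> MISS, insert
vaddr=734: (2,6) in TLB -> HIT
vaddr=19: (0,0) in TLB -> HIT
vaddr=0: (0,0) in TLB -> HIT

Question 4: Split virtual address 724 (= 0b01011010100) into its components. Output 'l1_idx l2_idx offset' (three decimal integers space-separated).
Answer: 2 6 20

Derivation:
vaddr = 724 = 0b01011010100
  top 3 bits -> l1_idx = 2
  next 3 bits -> l2_idx = 6
  bottom 5 bits -> offset = 20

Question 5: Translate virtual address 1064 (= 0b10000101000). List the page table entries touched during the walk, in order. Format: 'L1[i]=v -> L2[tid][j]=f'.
vaddr = 1064 = 0b10000101000
Split: l1_idx=4, l2_idx=1, offset=8

Answer: L1[4]=0 -> L2[0][1]=54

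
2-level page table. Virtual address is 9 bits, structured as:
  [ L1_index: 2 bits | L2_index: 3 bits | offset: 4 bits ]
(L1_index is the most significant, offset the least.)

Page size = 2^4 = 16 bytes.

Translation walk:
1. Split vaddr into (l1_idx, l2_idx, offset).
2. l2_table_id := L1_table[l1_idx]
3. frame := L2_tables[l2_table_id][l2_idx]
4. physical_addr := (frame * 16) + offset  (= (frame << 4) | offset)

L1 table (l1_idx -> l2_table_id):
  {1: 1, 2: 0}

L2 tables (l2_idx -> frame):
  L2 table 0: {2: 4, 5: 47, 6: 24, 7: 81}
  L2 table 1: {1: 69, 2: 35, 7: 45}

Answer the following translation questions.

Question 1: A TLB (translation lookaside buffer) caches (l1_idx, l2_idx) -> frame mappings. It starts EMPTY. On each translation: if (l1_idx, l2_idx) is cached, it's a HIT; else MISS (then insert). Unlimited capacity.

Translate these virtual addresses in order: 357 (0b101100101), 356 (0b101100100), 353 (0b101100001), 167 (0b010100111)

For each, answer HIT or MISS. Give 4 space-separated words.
Answer: MISS HIT HIT MISS

Derivation:
vaddr=357: (2,6) not in TLB -> MISS, insert
vaddr=356: (2,6) in TLB -> HIT
vaddr=353: (2,6) in TLB -> HIT
vaddr=167: (1,2) not in TLB -> MISS, insert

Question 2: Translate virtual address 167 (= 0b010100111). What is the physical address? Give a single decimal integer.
Answer: 567

Derivation:
vaddr = 167 = 0b010100111
Split: l1_idx=1, l2_idx=2, offset=7
L1[1] = 1
L2[1][2] = 35
paddr = 35 * 16 + 7 = 567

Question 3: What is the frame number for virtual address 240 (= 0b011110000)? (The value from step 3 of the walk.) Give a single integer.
vaddr = 240: l1_idx=1, l2_idx=7
L1[1] = 1; L2[1][7] = 45

Answer: 45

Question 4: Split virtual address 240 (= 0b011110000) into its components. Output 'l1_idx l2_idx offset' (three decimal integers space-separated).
Answer: 1 7 0

Derivation:
vaddr = 240 = 0b011110000
  top 2 bits -> l1_idx = 1
  next 3 bits -> l2_idx = 7
  bottom 4 bits -> offset = 0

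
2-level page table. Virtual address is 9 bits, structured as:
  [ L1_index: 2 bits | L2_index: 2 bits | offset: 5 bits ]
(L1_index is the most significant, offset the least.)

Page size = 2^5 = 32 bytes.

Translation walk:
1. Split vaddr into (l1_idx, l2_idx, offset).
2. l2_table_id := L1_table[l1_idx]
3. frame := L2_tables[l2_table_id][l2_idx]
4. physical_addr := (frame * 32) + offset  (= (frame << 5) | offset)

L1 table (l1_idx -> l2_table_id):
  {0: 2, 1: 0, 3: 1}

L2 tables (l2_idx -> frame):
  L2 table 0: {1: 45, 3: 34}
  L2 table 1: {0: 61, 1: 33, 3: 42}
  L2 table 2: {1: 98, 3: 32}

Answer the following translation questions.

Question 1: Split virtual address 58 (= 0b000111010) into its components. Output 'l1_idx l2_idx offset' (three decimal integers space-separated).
Answer: 0 1 26

Derivation:
vaddr = 58 = 0b000111010
  top 2 bits -> l1_idx = 0
  next 2 bits -> l2_idx = 1
  bottom 5 bits -> offset = 26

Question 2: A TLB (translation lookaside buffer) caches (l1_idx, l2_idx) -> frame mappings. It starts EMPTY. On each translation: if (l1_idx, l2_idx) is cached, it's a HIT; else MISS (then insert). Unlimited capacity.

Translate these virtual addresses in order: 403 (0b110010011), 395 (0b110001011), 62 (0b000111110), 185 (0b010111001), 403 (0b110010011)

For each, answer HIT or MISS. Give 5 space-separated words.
Answer: MISS HIT MISS MISS HIT

Derivation:
vaddr=403: (3,0) not in TLB -> MISS, insert
vaddr=395: (3,0) in TLB -> HIT
vaddr=62: (0,1) not in TLB -> MISS, insert
vaddr=185: (1,1) not in TLB -> MISS, insert
vaddr=403: (3,0) in TLB -> HIT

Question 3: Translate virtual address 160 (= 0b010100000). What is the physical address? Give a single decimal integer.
Answer: 1440

Derivation:
vaddr = 160 = 0b010100000
Split: l1_idx=1, l2_idx=1, offset=0
L1[1] = 0
L2[0][1] = 45
paddr = 45 * 32 + 0 = 1440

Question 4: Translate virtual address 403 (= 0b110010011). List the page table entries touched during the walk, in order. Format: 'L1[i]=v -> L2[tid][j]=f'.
vaddr = 403 = 0b110010011
Split: l1_idx=3, l2_idx=0, offset=19

Answer: L1[3]=1 -> L2[1][0]=61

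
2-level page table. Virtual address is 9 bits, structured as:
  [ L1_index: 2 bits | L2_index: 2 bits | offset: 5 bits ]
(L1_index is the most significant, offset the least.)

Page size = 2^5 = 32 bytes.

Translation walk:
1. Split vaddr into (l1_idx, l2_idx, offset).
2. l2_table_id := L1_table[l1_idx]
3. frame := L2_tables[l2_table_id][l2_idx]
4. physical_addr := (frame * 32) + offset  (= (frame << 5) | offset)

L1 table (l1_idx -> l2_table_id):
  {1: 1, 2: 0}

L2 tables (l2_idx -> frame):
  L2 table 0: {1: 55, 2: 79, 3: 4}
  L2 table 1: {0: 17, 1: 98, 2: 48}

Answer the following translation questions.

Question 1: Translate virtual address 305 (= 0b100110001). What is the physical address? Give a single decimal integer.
Answer: 1777

Derivation:
vaddr = 305 = 0b100110001
Split: l1_idx=2, l2_idx=1, offset=17
L1[2] = 0
L2[0][1] = 55
paddr = 55 * 32 + 17 = 1777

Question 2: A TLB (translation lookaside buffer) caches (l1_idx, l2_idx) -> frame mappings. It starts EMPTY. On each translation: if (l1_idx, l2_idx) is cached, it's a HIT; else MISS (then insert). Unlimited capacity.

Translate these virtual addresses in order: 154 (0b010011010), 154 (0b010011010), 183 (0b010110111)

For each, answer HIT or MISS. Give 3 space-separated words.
Answer: MISS HIT MISS

Derivation:
vaddr=154: (1,0) not in TLB -> MISS, insert
vaddr=154: (1,0) in TLB -> HIT
vaddr=183: (1,1) not in TLB -> MISS, insert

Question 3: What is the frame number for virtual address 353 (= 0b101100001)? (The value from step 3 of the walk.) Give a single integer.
Answer: 4

Derivation:
vaddr = 353: l1_idx=2, l2_idx=3
L1[2] = 0; L2[0][3] = 4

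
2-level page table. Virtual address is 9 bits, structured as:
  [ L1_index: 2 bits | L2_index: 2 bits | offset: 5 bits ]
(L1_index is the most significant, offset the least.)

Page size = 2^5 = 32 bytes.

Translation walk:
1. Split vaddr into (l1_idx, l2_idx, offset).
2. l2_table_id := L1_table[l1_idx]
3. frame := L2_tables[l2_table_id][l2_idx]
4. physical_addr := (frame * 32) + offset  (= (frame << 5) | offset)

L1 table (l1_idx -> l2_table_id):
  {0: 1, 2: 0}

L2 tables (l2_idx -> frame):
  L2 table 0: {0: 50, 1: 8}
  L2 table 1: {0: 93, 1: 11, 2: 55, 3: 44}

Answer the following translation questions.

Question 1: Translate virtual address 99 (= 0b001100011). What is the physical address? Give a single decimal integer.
vaddr = 99 = 0b001100011
Split: l1_idx=0, l2_idx=3, offset=3
L1[0] = 1
L2[1][3] = 44
paddr = 44 * 32 + 3 = 1411

Answer: 1411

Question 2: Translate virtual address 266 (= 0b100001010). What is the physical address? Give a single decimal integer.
vaddr = 266 = 0b100001010
Split: l1_idx=2, l2_idx=0, offset=10
L1[2] = 0
L2[0][0] = 50
paddr = 50 * 32 + 10 = 1610

Answer: 1610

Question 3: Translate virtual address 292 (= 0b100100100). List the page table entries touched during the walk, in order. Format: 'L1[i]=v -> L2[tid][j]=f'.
Answer: L1[2]=0 -> L2[0][1]=8

Derivation:
vaddr = 292 = 0b100100100
Split: l1_idx=2, l2_idx=1, offset=4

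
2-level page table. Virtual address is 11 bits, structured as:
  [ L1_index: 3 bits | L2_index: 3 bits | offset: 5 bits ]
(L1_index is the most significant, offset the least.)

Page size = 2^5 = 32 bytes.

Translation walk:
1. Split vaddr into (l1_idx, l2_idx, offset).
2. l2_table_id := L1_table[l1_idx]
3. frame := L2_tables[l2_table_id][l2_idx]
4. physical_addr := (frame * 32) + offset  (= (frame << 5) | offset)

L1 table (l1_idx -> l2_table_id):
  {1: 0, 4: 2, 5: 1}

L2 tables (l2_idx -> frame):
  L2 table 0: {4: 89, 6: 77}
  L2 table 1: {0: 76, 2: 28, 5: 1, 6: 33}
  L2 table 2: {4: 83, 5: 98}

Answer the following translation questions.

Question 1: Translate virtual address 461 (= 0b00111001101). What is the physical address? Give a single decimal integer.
Answer: 2477

Derivation:
vaddr = 461 = 0b00111001101
Split: l1_idx=1, l2_idx=6, offset=13
L1[1] = 0
L2[0][6] = 77
paddr = 77 * 32 + 13 = 2477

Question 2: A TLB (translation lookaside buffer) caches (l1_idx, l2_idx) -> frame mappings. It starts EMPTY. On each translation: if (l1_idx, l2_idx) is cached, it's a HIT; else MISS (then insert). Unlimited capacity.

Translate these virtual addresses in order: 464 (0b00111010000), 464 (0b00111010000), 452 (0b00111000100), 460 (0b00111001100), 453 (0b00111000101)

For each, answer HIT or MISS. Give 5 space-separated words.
vaddr=464: (1,6) not in TLB -> MISS, insert
vaddr=464: (1,6) in TLB -> HIT
vaddr=452: (1,6) in TLB -> HIT
vaddr=460: (1,6) in TLB -> HIT
vaddr=453: (1,6) in TLB -> HIT

Answer: MISS HIT HIT HIT HIT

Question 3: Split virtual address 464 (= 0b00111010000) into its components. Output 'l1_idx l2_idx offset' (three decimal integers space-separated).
vaddr = 464 = 0b00111010000
  top 3 bits -> l1_idx = 1
  next 3 bits -> l2_idx = 6
  bottom 5 bits -> offset = 16

Answer: 1 6 16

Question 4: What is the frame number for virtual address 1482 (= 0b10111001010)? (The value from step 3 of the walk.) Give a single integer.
vaddr = 1482: l1_idx=5, l2_idx=6
L1[5] = 1; L2[1][6] = 33

Answer: 33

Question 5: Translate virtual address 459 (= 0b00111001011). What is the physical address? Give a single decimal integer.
vaddr = 459 = 0b00111001011
Split: l1_idx=1, l2_idx=6, offset=11
L1[1] = 0
L2[0][6] = 77
paddr = 77 * 32 + 11 = 2475

Answer: 2475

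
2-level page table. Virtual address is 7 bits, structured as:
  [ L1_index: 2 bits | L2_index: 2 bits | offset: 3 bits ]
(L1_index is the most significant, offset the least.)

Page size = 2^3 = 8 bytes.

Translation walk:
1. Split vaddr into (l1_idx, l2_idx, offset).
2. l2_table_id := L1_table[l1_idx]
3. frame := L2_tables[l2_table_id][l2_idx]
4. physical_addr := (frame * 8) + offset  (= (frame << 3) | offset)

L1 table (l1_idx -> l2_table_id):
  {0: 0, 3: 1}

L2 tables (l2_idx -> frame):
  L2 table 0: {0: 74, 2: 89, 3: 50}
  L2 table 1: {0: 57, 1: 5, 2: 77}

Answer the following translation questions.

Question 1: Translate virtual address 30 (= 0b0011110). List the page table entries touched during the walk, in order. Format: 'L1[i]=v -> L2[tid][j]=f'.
vaddr = 30 = 0b0011110
Split: l1_idx=0, l2_idx=3, offset=6

Answer: L1[0]=0 -> L2[0][3]=50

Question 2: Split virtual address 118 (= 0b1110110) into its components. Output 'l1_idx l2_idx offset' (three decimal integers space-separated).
Answer: 3 2 6

Derivation:
vaddr = 118 = 0b1110110
  top 2 bits -> l1_idx = 3
  next 2 bits -> l2_idx = 2
  bottom 3 bits -> offset = 6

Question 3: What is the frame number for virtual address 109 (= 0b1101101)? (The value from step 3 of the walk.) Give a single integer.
Answer: 5

Derivation:
vaddr = 109: l1_idx=3, l2_idx=1
L1[3] = 1; L2[1][1] = 5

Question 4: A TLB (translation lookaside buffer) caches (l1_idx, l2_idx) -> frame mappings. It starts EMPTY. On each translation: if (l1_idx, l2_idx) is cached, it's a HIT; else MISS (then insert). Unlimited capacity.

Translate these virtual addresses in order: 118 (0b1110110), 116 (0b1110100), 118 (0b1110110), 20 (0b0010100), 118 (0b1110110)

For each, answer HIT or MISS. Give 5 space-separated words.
vaddr=118: (3,2) not in TLB -> MISS, insert
vaddr=116: (3,2) in TLB -> HIT
vaddr=118: (3,2) in TLB -> HIT
vaddr=20: (0,2) not in TLB -> MISS, insert
vaddr=118: (3,2) in TLB -> HIT

Answer: MISS HIT HIT MISS HIT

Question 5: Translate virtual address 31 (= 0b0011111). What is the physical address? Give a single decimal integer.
Answer: 407

Derivation:
vaddr = 31 = 0b0011111
Split: l1_idx=0, l2_idx=3, offset=7
L1[0] = 0
L2[0][3] = 50
paddr = 50 * 8 + 7 = 407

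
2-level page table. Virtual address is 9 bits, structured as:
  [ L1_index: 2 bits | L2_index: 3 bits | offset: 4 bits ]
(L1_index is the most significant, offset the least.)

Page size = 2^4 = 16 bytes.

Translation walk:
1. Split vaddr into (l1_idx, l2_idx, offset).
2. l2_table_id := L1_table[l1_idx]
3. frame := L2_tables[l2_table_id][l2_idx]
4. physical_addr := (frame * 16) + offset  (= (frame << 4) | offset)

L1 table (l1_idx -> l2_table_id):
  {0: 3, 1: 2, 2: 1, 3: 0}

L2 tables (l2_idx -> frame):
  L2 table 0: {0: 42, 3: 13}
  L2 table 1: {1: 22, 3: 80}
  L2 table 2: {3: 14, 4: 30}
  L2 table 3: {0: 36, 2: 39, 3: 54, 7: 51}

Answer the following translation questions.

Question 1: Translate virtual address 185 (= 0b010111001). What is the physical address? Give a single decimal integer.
Answer: 233

Derivation:
vaddr = 185 = 0b010111001
Split: l1_idx=1, l2_idx=3, offset=9
L1[1] = 2
L2[2][3] = 14
paddr = 14 * 16 + 9 = 233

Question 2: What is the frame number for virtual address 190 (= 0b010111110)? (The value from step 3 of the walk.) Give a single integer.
vaddr = 190: l1_idx=1, l2_idx=3
L1[1] = 2; L2[2][3] = 14

Answer: 14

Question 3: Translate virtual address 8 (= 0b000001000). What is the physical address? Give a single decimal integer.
vaddr = 8 = 0b000001000
Split: l1_idx=0, l2_idx=0, offset=8
L1[0] = 3
L2[3][0] = 36
paddr = 36 * 16 + 8 = 584

Answer: 584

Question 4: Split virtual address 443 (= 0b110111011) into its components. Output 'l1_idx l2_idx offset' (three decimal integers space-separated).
Answer: 3 3 11

Derivation:
vaddr = 443 = 0b110111011
  top 2 bits -> l1_idx = 3
  next 3 bits -> l2_idx = 3
  bottom 4 bits -> offset = 11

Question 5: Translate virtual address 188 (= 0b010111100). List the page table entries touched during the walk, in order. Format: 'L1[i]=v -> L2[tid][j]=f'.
vaddr = 188 = 0b010111100
Split: l1_idx=1, l2_idx=3, offset=12

Answer: L1[1]=2 -> L2[2][3]=14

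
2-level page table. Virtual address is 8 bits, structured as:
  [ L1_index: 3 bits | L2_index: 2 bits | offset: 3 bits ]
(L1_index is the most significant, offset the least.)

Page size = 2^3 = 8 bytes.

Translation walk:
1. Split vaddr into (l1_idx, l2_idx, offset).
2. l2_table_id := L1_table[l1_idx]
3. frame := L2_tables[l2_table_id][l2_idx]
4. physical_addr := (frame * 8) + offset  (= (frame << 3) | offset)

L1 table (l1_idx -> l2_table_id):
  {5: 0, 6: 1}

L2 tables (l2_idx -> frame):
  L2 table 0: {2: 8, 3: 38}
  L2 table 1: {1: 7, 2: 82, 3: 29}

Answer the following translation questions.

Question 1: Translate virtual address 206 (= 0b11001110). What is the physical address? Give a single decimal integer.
Answer: 62

Derivation:
vaddr = 206 = 0b11001110
Split: l1_idx=6, l2_idx=1, offset=6
L1[6] = 1
L2[1][1] = 7
paddr = 7 * 8 + 6 = 62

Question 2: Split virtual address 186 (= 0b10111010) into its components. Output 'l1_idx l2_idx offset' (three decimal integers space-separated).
Answer: 5 3 2

Derivation:
vaddr = 186 = 0b10111010
  top 3 bits -> l1_idx = 5
  next 2 bits -> l2_idx = 3
  bottom 3 bits -> offset = 2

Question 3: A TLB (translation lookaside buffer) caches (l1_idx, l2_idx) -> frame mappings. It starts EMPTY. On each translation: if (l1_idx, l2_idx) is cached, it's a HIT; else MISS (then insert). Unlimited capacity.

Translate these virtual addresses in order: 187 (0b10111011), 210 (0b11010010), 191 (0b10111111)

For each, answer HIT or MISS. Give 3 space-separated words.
vaddr=187: (5,3) not in TLB -> MISS, insert
vaddr=210: (6,2) not in TLB -> MISS, insert
vaddr=191: (5,3) in TLB -> HIT

Answer: MISS MISS HIT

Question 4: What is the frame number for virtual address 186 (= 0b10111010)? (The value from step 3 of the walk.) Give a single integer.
Answer: 38

Derivation:
vaddr = 186: l1_idx=5, l2_idx=3
L1[5] = 0; L2[0][3] = 38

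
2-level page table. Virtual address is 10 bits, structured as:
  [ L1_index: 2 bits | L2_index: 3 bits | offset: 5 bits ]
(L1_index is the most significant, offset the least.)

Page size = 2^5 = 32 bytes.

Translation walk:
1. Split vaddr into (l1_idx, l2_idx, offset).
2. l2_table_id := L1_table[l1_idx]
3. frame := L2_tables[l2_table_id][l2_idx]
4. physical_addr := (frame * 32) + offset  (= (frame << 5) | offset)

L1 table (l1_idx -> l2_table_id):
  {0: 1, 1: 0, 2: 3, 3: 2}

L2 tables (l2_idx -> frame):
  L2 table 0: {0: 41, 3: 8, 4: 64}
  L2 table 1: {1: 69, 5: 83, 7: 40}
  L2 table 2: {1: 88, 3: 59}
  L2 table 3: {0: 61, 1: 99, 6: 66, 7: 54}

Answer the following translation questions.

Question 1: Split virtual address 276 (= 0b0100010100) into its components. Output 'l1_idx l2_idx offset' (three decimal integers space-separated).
Answer: 1 0 20

Derivation:
vaddr = 276 = 0b0100010100
  top 2 bits -> l1_idx = 1
  next 3 bits -> l2_idx = 0
  bottom 5 bits -> offset = 20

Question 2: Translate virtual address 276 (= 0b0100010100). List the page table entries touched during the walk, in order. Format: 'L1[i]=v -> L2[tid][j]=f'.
vaddr = 276 = 0b0100010100
Split: l1_idx=1, l2_idx=0, offset=20

Answer: L1[1]=0 -> L2[0][0]=41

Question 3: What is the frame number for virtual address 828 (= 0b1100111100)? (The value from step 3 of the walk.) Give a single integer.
Answer: 88

Derivation:
vaddr = 828: l1_idx=3, l2_idx=1
L1[3] = 2; L2[2][1] = 88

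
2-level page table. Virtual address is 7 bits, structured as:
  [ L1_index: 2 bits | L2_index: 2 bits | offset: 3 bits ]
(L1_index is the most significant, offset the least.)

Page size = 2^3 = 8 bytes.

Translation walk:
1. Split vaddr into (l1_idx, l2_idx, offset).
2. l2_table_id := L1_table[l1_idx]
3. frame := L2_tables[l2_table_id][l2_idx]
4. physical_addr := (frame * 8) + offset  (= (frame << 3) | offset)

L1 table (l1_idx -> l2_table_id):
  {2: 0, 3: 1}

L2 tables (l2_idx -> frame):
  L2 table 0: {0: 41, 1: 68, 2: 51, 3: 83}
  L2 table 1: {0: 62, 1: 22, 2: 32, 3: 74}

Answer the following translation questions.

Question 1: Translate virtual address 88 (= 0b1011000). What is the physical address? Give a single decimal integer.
vaddr = 88 = 0b1011000
Split: l1_idx=2, l2_idx=3, offset=0
L1[2] = 0
L2[0][3] = 83
paddr = 83 * 8 + 0 = 664

Answer: 664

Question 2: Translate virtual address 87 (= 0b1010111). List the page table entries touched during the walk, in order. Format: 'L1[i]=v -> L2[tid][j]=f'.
vaddr = 87 = 0b1010111
Split: l1_idx=2, l2_idx=2, offset=7

Answer: L1[2]=0 -> L2[0][2]=51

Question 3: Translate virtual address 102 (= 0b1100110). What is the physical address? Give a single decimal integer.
vaddr = 102 = 0b1100110
Split: l1_idx=3, l2_idx=0, offset=6
L1[3] = 1
L2[1][0] = 62
paddr = 62 * 8 + 6 = 502

Answer: 502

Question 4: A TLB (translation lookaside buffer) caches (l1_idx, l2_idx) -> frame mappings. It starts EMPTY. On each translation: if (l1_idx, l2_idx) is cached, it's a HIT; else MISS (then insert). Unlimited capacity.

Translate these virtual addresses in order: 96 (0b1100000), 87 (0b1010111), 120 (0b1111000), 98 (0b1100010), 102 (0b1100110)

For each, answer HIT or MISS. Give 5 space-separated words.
vaddr=96: (3,0) not in TLB -> MISS, insert
vaddr=87: (2,2) not in TLB -> MISS, insert
vaddr=120: (3,3) not in TLB -> MISS, insert
vaddr=98: (3,0) in TLB -> HIT
vaddr=102: (3,0) in TLB -> HIT

Answer: MISS MISS MISS HIT HIT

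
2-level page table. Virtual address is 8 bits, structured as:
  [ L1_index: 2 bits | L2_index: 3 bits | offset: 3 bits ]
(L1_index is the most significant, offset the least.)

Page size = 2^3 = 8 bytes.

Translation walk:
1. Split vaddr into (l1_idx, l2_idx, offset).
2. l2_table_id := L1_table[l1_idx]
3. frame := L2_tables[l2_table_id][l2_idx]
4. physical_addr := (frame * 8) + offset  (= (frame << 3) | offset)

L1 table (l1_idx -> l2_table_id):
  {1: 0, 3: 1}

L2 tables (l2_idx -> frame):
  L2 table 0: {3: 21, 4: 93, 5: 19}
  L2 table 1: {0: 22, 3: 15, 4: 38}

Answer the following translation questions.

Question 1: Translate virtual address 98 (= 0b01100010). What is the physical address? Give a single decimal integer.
vaddr = 98 = 0b01100010
Split: l1_idx=1, l2_idx=4, offset=2
L1[1] = 0
L2[0][4] = 93
paddr = 93 * 8 + 2 = 746

Answer: 746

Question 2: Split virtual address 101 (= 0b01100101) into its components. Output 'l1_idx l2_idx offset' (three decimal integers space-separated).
vaddr = 101 = 0b01100101
  top 2 bits -> l1_idx = 1
  next 3 bits -> l2_idx = 4
  bottom 3 bits -> offset = 5

Answer: 1 4 5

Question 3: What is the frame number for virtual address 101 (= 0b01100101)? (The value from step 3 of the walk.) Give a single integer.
vaddr = 101: l1_idx=1, l2_idx=4
L1[1] = 0; L2[0][4] = 93

Answer: 93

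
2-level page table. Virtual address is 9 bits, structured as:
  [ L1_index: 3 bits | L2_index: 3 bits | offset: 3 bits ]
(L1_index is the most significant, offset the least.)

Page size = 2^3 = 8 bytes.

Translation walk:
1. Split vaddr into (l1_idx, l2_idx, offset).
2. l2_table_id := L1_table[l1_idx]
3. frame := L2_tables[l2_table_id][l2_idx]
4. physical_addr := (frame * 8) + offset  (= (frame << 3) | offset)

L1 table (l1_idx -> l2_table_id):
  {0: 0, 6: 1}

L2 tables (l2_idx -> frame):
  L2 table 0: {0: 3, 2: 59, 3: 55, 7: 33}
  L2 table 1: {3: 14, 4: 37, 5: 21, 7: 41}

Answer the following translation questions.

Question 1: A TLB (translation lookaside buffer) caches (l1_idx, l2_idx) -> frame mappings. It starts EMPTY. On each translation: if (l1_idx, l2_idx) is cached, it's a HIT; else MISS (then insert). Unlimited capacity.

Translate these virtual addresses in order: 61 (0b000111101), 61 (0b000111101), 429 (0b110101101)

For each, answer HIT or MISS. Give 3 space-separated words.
Answer: MISS HIT MISS

Derivation:
vaddr=61: (0,7) not in TLB -> MISS, insert
vaddr=61: (0,7) in TLB -> HIT
vaddr=429: (6,5) not in TLB -> MISS, insert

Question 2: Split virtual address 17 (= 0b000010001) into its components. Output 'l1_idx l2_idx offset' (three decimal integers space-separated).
vaddr = 17 = 0b000010001
  top 3 bits -> l1_idx = 0
  next 3 bits -> l2_idx = 2
  bottom 3 bits -> offset = 1

Answer: 0 2 1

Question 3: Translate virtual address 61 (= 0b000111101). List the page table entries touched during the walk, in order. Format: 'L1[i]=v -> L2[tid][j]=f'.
Answer: L1[0]=0 -> L2[0][7]=33

Derivation:
vaddr = 61 = 0b000111101
Split: l1_idx=0, l2_idx=7, offset=5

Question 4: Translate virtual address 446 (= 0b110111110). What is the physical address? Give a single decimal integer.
vaddr = 446 = 0b110111110
Split: l1_idx=6, l2_idx=7, offset=6
L1[6] = 1
L2[1][7] = 41
paddr = 41 * 8 + 6 = 334

Answer: 334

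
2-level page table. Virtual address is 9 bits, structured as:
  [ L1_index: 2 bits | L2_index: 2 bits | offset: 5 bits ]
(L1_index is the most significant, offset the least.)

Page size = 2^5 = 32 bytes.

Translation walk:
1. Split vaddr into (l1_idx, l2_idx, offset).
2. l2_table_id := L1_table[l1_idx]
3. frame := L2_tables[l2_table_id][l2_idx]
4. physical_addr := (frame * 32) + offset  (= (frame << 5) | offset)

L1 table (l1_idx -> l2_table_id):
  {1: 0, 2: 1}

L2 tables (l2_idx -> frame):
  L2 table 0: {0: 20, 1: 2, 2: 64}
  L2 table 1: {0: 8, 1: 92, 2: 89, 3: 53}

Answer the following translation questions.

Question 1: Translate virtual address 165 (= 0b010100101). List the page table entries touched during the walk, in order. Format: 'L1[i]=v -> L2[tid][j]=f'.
vaddr = 165 = 0b010100101
Split: l1_idx=1, l2_idx=1, offset=5

Answer: L1[1]=0 -> L2[0][1]=2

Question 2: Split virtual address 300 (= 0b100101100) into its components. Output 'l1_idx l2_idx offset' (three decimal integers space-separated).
Answer: 2 1 12

Derivation:
vaddr = 300 = 0b100101100
  top 2 bits -> l1_idx = 2
  next 2 bits -> l2_idx = 1
  bottom 5 bits -> offset = 12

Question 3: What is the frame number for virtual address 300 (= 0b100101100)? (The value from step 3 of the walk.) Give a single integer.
vaddr = 300: l1_idx=2, l2_idx=1
L1[2] = 1; L2[1][1] = 92

Answer: 92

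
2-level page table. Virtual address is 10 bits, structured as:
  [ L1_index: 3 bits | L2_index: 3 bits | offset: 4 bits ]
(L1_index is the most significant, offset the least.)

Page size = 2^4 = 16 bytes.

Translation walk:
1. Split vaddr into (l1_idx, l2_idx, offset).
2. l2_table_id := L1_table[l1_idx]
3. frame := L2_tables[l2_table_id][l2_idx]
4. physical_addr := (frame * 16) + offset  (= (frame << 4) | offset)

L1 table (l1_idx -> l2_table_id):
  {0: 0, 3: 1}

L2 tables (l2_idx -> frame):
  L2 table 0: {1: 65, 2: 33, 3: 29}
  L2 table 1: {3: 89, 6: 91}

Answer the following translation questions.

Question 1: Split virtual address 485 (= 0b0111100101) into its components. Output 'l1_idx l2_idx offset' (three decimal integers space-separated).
vaddr = 485 = 0b0111100101
  top 3 bits -> l1_idx = 3
  next 3 bits -> l2_idx = 6
  bottom 4 bits -> offset = 5

Answer: 3 6 5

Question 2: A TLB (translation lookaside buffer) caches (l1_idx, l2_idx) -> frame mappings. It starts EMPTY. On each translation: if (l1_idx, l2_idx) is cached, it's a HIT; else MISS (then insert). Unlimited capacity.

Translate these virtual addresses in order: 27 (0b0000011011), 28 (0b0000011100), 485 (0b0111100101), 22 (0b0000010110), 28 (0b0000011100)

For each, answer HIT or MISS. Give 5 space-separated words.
Answer: MISS HIT MISS HIT HIT

Derivation:
vaddr=27: (0,1) not in TLB -> MISS, insert
vaddr=28: (0,1) in TLB -> HIT
vaddr=485: (3,6) not in TLB -> MISS, insert
vaddr=22: (0,1) in TLB -> HIT
vaddr=28: (0,1) in TLB -> HIT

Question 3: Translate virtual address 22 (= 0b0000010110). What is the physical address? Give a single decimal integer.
Answer: 1046

Derivation:
vaddr = 22 = 0b0000010110
Split: l1_idx=0, l2_idx=1, offset=6
L1[0] = 0
L2[0][1] = 65
paddr = 65 * 16 + 6 = 1046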